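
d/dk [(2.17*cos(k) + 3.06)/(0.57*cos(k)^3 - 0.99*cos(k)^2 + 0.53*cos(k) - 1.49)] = (2.4738*cos(k)^3 + 3.0843*cos(k)^2 - 6.0588*cos(k) + 4.8551)*sin(k)/(0.3249*cos(k)^6 - 1.1286*cos(k)^5 + 1.5843*cos(k)^4 - 2.748*cos(k)^3 + 3.2311*cos(k)^2 - 1.5794*cos(k) + 2.2201)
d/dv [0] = 0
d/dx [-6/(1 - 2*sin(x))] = -12*cos(x)/(2*sin(x) - 1)^2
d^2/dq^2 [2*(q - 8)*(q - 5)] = 4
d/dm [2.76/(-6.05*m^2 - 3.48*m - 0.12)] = (33.396*m + 9.6048)/(6.05*m^2 + 3.48*m + 0.12)^2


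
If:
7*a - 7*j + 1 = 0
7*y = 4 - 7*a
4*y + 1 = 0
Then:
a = 23/28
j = 27/28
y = -1/4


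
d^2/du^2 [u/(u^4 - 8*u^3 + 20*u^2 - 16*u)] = 4*(3*u^2 - 20*u + 34)/(u^7 - 20*u^6 + 168*u^5 - 768*u^4 + 2064*u^3 - 3264*u^2 + 2816*u - 1024)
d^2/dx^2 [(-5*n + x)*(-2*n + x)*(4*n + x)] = -6*n + 6*x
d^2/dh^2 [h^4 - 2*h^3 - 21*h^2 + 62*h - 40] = 12*h^2 - 12*h - 42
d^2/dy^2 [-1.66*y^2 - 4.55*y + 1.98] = -3.32000000000000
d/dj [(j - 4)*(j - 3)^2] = (j - 3)*(3*j - 11)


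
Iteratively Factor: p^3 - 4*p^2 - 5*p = (p - 5)*(p^2 + p) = p*(p - 5)*(p + 1)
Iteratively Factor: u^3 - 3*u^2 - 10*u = (u - 5)*(u^2 + 2*u) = u*(u - 5)*(u + 2)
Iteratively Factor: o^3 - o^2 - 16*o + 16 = (o - 4)*(o^2 + 3*o - 4) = (o - 4)*(o - 1)*(o + 4)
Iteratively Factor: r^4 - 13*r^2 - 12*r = (r - 4)*(r^3 + 4*r^2 + 3*r) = (r - 4)*(r + 1)*(r^2 + 3*r) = (r - 4)*(r + 1)*(r + 3)*(r)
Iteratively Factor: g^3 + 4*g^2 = (g)*(g^2 + 4*g) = g^2*(g + 4)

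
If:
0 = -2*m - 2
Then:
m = -1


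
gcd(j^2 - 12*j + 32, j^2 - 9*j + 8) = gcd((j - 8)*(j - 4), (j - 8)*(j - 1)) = j - 8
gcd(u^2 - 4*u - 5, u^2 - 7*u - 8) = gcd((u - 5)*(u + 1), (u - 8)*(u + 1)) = u + 1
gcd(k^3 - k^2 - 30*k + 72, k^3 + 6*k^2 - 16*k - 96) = k^2 + 2*k - 24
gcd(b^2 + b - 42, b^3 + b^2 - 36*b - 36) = b - 6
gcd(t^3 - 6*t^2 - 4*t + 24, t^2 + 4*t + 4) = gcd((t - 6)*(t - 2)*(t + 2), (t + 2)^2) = t + 2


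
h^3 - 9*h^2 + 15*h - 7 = (h - 7)*(h - 1)^2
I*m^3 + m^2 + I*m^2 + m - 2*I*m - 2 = (m + 2)*(m - I)*(I*m - I)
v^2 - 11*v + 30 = (v - 6)*(v - 5)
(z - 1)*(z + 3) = z^2 + 2*z - 3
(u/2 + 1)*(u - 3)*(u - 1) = u^3/2 - u^2 - 5*u/2 + 3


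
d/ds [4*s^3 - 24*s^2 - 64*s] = 12*s^2 - 48*s - 64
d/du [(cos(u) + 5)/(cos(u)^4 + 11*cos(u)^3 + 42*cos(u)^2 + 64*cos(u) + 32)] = 3*(cos(u)^3 + 10*cos(u)^2 + 29*cos(u) + 24)*sin(u)/((cos(u) + 1)^2*(cos(u) + 2)^2*(cos(u) + 4)^3)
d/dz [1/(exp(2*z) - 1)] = -1/(2*sinh(z)^2)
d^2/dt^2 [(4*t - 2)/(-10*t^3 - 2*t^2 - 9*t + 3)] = 4*(-600*t^5 + 480*t^4 + 332*t^3 - 78*t^2 + 108*t + 33)/(1000*t^9 + 600*t^8 + 2820*t^7 + 188*t^6 + 2178*t^5 - 1170*t^4 + 675*t^3 - 675*t^2 + 243*t - 27)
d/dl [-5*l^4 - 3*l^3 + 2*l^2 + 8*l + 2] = -20*l^3 - 9*l^2 + 4*l + 8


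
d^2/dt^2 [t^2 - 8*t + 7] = 2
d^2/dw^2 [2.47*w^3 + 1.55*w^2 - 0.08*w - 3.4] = 14.82*w + 3.1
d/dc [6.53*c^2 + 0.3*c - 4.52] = 13.06*c + 0.3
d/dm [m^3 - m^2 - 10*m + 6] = 3*m^2 - 2*m - 10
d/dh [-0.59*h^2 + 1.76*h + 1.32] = 1.76 - 1.18*h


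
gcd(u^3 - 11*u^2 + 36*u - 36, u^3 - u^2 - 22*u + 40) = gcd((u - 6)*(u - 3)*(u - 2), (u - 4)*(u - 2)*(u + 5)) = u - 2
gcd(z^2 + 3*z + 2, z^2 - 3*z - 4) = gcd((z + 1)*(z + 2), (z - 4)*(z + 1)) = z + 1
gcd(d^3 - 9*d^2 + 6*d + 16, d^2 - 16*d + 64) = d - 8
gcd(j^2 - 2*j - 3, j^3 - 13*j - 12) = j + 1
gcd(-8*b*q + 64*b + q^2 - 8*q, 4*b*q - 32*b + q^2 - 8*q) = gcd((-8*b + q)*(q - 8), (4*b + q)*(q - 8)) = q - 8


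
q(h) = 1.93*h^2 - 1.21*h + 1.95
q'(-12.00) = -47.53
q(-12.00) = 294.39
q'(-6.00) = -24.37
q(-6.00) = 78.69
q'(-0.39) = -2.72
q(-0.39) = 2.72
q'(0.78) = 1.80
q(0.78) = 2.18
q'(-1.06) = -5.30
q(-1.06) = 5.40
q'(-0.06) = -1.44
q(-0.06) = 2.03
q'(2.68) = 9.13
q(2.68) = 12.57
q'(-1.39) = -6.58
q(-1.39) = 7.36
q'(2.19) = 7.24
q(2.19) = 8.56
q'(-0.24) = -2.14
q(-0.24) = 2.35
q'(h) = 3.86*h - 1.21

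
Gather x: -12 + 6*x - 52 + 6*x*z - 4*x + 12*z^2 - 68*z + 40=x*(6*z + 2) + 12*z^2 - 68*z - 24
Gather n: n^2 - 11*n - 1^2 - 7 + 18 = n^2 - 11*n + 10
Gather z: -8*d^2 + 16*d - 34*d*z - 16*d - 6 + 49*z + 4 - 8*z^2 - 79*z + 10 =-8*d^2 - 8*z^2 + z*(-34*d - 30) + 8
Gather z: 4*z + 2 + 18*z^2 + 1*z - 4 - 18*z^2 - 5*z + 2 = 0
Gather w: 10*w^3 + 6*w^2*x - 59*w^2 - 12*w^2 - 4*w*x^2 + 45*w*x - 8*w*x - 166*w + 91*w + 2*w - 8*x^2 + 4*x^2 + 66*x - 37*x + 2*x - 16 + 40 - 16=10*w^3 + w^2*(6*x - 71) + w*(-4*x^2 + 37*x - 73) - 4*x^2 + 31*x + 8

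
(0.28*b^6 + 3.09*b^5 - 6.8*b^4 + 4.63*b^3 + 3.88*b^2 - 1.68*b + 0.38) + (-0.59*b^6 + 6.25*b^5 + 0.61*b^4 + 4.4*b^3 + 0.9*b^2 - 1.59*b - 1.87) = -0.31*b^6 + 9.34*b^5 - 6.19*b^4 + 9.03*b^3 + 4.78*b^2 - 3.27*b - 1.49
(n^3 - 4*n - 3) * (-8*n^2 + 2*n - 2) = -8*n^5 + 2*n^4 + 30*n^3 + 16*n^2 + 2*n + 6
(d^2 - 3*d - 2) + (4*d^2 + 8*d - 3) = 5*d^2 + 5*d - 5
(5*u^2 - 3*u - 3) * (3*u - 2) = 15*u^3 - 19*u^2 - 3*u + 6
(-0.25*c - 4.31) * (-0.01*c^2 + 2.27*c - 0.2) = 0.0025*c^3 - 0.5244*c^2 - 9.7337*c + 0.862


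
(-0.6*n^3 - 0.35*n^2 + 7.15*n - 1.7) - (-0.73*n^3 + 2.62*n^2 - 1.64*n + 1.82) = 0.13*n^3 - 2.97*n^2 + 8.79*n - 3.52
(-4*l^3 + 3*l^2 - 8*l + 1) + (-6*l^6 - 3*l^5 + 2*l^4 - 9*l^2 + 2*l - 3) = -6*l^6 - 3*l^5 + 2*l^4 - 4*l^3 - 6*l^2 - 6*l - 2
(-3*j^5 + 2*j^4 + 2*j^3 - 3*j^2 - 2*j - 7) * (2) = -6*j^5 + 4*j^4 + 4*j^3 - 6*j^2 - 4*j - 14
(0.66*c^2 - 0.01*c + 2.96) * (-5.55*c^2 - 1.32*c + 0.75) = -3.663*c^4 - 0.8157*c^3 - 15.9198*c^2 - 3.9147*c + 2.22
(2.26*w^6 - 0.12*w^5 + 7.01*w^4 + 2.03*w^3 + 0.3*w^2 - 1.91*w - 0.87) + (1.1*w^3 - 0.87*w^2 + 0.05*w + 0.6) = 2.26*w^6 - 0.12*w^5 + 7.01*w^4 + 3.13*w^3 - 0.57*w^2 - 1.86*w - 0.27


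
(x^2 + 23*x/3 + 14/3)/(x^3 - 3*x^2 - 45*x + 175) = (x + 2/3)/(x^2 - 10*x + 25)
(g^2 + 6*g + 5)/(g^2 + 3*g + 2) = (g + 5)/(g + 2)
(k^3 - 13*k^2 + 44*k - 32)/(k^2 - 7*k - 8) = (k^2 - 5*k + 4)/(k + 1)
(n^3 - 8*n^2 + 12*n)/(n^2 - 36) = n*(n - 2)/(n + 6)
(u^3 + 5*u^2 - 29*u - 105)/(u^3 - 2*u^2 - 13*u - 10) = (u^2 + 10*u + 21)/(u^2 + 3*u + 2)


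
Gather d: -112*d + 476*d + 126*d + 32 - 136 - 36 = 490*d - 140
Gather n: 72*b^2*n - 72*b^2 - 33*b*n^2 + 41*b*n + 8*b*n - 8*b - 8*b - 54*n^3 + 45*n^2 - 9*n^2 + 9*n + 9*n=-72*b^2 - 16*b - 54*n^3 + n^2*(36 - 33*b) + n*(72*b^2 + 49*b + 18)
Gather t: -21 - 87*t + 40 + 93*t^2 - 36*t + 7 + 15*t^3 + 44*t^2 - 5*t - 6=15*t^3 + 137*t^2 - 128*t + 20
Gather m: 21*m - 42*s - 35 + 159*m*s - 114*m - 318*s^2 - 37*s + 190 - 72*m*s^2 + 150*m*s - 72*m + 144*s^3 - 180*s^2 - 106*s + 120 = m*(-72*s^2 + 309*s - 165) + 144*s^3 - 498*s^2 - 185*s + 275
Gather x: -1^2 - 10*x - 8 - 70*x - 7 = -80*x - 16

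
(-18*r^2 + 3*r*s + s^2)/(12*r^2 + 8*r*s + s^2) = (-3*r + s)/(2*r + s)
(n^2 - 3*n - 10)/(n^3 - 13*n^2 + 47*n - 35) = (n + 2)/(n^2 - 8*n + 7)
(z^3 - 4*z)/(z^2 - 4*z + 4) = z*(z + 2)/(z - 2)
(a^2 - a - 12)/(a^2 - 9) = (a - 4)/(a - 3)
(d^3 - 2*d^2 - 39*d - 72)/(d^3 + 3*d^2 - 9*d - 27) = (d - 8)/(d - 3)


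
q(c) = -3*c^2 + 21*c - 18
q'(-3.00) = 39.00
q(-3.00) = -108.00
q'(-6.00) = 57.00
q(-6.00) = -252.00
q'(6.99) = -20.94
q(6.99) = -17.79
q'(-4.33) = 46.98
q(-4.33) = -165.18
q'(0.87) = 15.78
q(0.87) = -2.00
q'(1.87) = 9.78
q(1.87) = 10.78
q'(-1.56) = 30.36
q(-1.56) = -58.06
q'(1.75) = 10.50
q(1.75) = 9.56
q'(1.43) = 12.42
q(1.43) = 5.90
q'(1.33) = 13.02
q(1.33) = 4.62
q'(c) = 21 - 6*c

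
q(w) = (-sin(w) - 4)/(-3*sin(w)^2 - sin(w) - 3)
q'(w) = (6*sin(w)*cos(w) + cos(w))*(-sin(w) - 4)/(-3*sin(w)^2 - sin(w) - 3)^2 - cos(w)/(-3*sin(w)^2 - sin(w) - 3)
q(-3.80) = 0.97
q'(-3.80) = 0.59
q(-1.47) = 0.60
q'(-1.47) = 0.08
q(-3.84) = 0.95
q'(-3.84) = 0.57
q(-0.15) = 1.32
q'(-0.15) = 0.29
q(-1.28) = 0.63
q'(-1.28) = 0.24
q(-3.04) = 1.33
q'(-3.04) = -0.16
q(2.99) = 1.29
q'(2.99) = 0.45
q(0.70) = 0.95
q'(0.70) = -0.57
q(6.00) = 1.26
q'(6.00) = 0.60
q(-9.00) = 1.16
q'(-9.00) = -0.80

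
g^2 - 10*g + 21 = (g - 7)*(g - 3)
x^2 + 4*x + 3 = (x + 1)*(x + 3)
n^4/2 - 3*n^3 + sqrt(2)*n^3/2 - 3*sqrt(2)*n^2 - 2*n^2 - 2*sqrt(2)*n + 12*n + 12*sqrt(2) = (n/2 + 1)*(n - 6)*(n - 2)*(n + sqrt(2))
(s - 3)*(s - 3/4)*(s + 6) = s^3 + 9*s^2/4 - 81*s/4 + 27/2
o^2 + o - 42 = (o - 6)*(o + 7)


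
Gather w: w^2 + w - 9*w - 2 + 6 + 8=w^2 - 8*w + 12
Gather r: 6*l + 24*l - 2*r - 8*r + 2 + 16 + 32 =30*l - 10*r + 50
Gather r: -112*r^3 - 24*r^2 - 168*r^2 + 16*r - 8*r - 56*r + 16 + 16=-112*r^3 - 192*r^2 - 48*r + 32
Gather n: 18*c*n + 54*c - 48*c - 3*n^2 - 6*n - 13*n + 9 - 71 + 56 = 6*c - 3*n^2 + n*(18*c - 19) - 6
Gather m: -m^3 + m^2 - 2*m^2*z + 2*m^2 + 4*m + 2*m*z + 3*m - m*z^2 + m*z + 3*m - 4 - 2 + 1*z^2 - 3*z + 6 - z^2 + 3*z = -m^3 + m^2*(3 - 2*z) + m*(-z^2 + 3*z + 10)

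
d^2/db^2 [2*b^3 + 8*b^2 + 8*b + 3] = 12*b + 16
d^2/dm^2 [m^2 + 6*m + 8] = 2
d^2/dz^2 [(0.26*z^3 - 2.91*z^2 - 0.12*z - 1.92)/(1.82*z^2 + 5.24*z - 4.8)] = (2.1316282072803e-14*z^4 + 73.529872*z^3 - 229.926528*z^2 - 80.211456*z - 279.112704)/(6.028568*z^6 + 52.070928*z^5 + 102.219936*z^4 - 130.782016*z^3 - 269.59104*z^2 + 362.1888*z - 110.592)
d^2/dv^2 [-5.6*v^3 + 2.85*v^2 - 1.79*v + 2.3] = 5.7 - 33.6*v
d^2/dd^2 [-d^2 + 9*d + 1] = -2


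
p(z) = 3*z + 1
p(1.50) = 5.50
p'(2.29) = 3.00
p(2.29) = 7.87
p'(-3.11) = 3.00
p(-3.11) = -8.33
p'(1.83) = 3.00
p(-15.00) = -44.00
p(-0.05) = 0.85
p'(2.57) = 3.00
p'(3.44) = 3.00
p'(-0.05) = 3.00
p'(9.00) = 3.00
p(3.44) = 11.32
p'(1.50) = 3.00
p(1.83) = 6.49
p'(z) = 3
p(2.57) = 8.71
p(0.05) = 1.15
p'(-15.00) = 3.00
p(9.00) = 28.00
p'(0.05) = 3.00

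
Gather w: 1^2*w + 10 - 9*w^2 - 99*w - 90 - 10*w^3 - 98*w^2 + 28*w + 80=-10*w^3 - 107*w^2 - 70*w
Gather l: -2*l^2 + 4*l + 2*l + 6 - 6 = -2*l^2 + 6*l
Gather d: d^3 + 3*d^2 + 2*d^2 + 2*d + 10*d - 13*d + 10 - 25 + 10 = d^3 + 5*d^2 - d - 5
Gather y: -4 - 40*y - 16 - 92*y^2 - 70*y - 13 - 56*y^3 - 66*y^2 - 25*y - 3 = -56*y^3 - 158*y^2 - 135*y - 36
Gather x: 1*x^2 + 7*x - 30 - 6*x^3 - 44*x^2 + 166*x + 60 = -6*x^3 - 43*x^2 + 173*x + 30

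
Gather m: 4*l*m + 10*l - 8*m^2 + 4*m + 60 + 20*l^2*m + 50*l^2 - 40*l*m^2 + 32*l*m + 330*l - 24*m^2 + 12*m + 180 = 50*l^2 + 340*l + m^2*(-40*l - 32) + m*(20*l^2 + 36*l + 16) + 240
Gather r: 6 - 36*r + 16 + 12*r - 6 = 16 - 24*r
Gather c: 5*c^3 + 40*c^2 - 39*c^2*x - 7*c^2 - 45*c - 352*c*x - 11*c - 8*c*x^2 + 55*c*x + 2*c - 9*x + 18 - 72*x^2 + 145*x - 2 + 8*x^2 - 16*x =5*c^3 + c^2*(33 - 39*x) + c*(-8*x^2 - 297*x - 54) - 64*x^2 + 120*x + 16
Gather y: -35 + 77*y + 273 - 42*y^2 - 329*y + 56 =-42*y^2 - 252*y + 294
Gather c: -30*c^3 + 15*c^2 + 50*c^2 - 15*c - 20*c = -30*c^3 + 65*c^2 - 35*c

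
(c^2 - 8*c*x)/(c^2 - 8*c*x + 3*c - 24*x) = c/(c + 3)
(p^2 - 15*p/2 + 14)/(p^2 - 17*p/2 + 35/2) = (p - 4)/(p - 5)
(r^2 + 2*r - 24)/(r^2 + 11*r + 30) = (r - 4)/(r + 5)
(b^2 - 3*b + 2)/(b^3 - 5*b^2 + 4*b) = (b - 2)/(b*(b - 4))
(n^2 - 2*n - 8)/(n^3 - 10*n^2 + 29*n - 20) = (n + 2)/(n^2 - 6*n + 5)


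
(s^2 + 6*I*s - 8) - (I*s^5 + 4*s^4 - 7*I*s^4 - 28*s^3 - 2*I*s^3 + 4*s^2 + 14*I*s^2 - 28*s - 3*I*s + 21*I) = -I*s^5 - 4*s^4 + 7*I*s^4 + 28*s^3 + 2*I*s^3 - 3*s^2 - 14*I*s^2 + 28*s + 9*I*s - 8 - 21*I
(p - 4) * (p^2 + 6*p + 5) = p^3 + 2*p^2 - 19*p - 20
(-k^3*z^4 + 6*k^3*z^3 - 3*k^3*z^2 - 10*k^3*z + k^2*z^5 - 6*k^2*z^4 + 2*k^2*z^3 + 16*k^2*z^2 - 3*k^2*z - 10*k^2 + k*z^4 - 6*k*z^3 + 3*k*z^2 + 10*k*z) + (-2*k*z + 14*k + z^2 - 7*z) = -k^3*z^4 + 6*k^3*z^3 - 3*k^3*z^2 - 10*k^3*z + k^2*z^5 - 6*k^2*z^4 + 2*k^2*z^3 + 16*k^2*z^2 - 3*k^2*z - 10*k^2 + k*z^4 - 6*k*z^3 + 3*k*z^2 + 8*k*z + 14*k + z^2 - 7*z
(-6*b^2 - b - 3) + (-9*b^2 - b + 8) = -15*b^2 - 2*b + 5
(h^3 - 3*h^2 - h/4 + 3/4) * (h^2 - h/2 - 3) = h^5 - 7*h^4/2 - 7*h^3/4 + 79*h^2/8 + 3*h/8 - 9/4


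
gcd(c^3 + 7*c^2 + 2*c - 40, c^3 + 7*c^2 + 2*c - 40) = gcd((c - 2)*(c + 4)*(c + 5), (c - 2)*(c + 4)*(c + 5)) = c^3 + 7*c^2 + 2*c - 40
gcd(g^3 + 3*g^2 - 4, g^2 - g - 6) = g + 2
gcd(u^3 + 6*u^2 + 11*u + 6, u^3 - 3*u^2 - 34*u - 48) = u^2 + 5*u + 6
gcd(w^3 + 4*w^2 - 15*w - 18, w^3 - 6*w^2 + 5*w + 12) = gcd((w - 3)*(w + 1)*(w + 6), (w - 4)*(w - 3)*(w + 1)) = w^2 - 2*w - 3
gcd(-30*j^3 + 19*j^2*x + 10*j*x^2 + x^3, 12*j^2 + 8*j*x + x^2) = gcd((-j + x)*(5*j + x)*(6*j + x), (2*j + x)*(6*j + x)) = 6*j + x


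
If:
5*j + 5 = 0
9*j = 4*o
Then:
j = -1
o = -9/4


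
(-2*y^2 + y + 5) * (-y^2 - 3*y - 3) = 2*y^4 + 5*y^3 - 2*y^2 - 18*y - 15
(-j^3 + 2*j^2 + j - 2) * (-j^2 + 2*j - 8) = j^5 - 4*j^4 + 11*j^3 - 12*j^2 - 12*j + 16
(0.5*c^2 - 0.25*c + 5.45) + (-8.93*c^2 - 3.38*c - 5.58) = -8.43*c^2 - 3.63*c - 0.13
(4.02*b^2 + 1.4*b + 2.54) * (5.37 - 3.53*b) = -14.1906*b^3 + 16.6454*b^2 - 1.4482*b + 13.6398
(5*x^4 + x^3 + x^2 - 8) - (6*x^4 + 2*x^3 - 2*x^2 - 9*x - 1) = -x^4 - x^3 + 3*x^2 + 9*x - 7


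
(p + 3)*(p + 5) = p^2 + 8*p + 15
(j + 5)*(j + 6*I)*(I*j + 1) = I*j^3 - 5*j^2 + 5*I*j^2 - 25*j + 6*I*j + 30*I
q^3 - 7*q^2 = q^2*(q - 7)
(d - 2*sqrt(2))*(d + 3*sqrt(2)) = d^2 + sqrt(2)*d - 12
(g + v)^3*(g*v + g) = g^4*v + g^4 + 3*g^3*v^2 + 3*g^3*v + 3*g^2*v^3 + 3*g^2*v^2 + g*v^4 + g*v^3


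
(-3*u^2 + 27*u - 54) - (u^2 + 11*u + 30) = -4*u^2 + 16*u - 84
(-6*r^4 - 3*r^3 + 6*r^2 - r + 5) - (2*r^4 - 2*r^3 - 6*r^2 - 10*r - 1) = -8*r^4 - r^3 + 12*r^2 + 9*r + 6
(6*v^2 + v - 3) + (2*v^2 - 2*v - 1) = 8*v^2 - v - 4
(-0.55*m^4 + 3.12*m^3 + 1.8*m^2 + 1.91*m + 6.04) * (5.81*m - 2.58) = -3.1955*m^5 + 19.5462*m^4 + 2.4084*m^3 + 6.4531*m^2 + 30.1646*m - 15.5832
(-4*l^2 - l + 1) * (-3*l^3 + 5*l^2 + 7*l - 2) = 12*l^5 - 17*l^4 - 36*l^3 + 6*l^2 + 9*l - 2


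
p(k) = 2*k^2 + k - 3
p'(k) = 4*k + 1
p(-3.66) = 20.13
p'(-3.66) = -13.64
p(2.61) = 13.23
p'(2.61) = 11.44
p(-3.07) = 12.78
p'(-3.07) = -11.28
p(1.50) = 3.00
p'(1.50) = 7.00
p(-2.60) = 7.92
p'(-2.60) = -9.40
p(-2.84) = 10.29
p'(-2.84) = -10.36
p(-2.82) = 10.08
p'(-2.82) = -10.28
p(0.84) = -0.75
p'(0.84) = 4.36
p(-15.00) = 432.00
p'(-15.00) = -59.00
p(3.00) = 18.00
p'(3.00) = 13.00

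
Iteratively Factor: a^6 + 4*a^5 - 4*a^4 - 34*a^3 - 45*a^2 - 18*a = (a)*(a^5 + 4*a^4 - 4*a^3 - 34*a^2 - 45*a - 18) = a*(a + 3)*(a^4 + a^3 - 7*a^2 - 13*a - 6) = a*(a - 3)*(a + 3)*(a^3 + 4*a^2 + 5*a + 2) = a*(a - 3)*(a + 2)*(a + 3)*(a^2 + 2*a + 1) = a*(a - 3)*(a + 1)*(a + 2)*(a + 3)*(a + 1)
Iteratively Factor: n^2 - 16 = (n + 4)*(n - 4)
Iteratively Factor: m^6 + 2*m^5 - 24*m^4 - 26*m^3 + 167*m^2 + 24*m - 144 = (m - 3)*(m^5 + 5*m^4 - 9*m^3 - 53*m^2 + 8*m + 48) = (m - 3)*(m + 4)*(m^4 + m^3 - 13*m^2 - m + 12) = (m - 3)*(m - 1)*(m + 4)*(m^3 + 2*m^2 - 11*m - 12) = (m - 3)^2*(m - 1)*(m + 4)*(m^2 + 5*m + 4) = (m - 3)^2*(m - 1)*(m + 4)^2*(m + 1)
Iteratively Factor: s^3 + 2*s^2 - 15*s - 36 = (s + 3)*(s^2 - s - 12) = (s - 4)*(s + 3)*(s + 3)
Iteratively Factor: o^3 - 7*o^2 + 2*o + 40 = (o + 2)*(o^2 - 9*o + 20) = (o - 4)*(o + 2)*(o - 5)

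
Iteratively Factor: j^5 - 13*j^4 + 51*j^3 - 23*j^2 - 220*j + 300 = (j - 3)*(j^4 - 10*j^3 + 21*j^2 + 40*j - 100) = (j - 5)*(j - 3)*(j^3 - 5*j^2 - 4*j + 20) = (j - 5)*(j - 3)*(j - 2)*(j^2 - 3*j - 10) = (j - 5)*(j - 3)*(j - 2)*(j + 2)*(j - 5)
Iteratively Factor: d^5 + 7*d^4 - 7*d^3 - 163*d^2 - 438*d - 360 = (d - 5)*(d^4 + 12*d^3 + 53*d^2 + 102*d + 72) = (d - 5)*(d + 2)*(d^3 + 10*d^2 + 33*d + 36) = (d - 5)*(d + 2)*(d + 3)*(d^2 + 7*d + 12) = (d - 5)*(d + 2)*(d + 3)*(d + 4)*(d + 3)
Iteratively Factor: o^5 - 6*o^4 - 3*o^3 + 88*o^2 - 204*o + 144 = (o - 3)*(o^4 - 3*o^3 - 12*o^2 + 52*o - 48) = (o - 3)^2*(o^3 - 12*o + 16) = (o - 3)^2*(o - 2)*(o^2 + 2*o - 8) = (o - 3)^2*(o - 2)^2*(o + 4)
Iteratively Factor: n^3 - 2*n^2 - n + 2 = (n - 2)*(n^2 - 1) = (n - 2)*(n - 1)*(n + 1)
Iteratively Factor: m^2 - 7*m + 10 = (m - 5)*(m - 2)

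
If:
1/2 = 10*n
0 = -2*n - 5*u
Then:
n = 1/20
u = -1/50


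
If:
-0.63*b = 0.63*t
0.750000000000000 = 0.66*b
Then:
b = 1.14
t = -1.14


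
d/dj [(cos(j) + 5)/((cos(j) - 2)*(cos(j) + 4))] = (cos(j)^2 + 10*cos(j) + 18)*sin(j)/((cos(j) - 2)^2*(cos(j) + 4)^2)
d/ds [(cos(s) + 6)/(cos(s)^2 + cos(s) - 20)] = (cos(s)^2 + 12*cos(s) + 26)*sin(s)/(cos(s)^2 + cos(s) - 20)^2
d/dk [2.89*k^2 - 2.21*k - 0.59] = 5.78*k - 2.21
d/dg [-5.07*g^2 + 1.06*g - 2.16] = 1.06 - 10.14*g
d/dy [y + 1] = 1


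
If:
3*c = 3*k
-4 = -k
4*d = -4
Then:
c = 4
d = -1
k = 4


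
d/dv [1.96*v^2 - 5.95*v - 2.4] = 3.92*v - 5.95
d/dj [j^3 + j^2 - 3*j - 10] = 3*j^2 + 2*j - 3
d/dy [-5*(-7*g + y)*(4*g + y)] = 15*g - 10*y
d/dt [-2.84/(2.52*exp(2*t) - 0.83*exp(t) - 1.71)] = (14.3136*exp(t) - 2.3572)*exp(t)/(-2.52*exp(2*t) + 0.83*exp(t) + 1.71)^2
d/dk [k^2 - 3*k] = 2*k - 3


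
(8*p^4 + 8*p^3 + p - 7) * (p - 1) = 8*p^5 - 8*p^3 + p^2 - 8*p + 7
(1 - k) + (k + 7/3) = 10/3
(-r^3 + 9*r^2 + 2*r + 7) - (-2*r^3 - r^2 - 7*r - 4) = r^3 + 10*r^2 + 9*r + 11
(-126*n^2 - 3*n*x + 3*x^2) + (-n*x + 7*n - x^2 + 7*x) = -126*n^2 - 4*n*x + 7*n + 2*x^2 + 7*x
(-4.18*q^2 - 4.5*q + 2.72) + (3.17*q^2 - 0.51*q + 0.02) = -1.01*q^2 - 5.01*q + 2.74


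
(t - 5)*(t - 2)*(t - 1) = t^3 - 8*t^2 + 17*t - 10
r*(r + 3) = r^2 + 3*r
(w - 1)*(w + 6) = w^2 + 5*w - 6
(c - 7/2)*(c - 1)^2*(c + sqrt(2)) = c^4 - 11*c^3/2 + sqrt(2)*c^3 - 11*sqrt(2)*c^2/2 + 8*c^2 - 7*c/2 + 8*sqrt(2)*c - 7*sqrt(2)/2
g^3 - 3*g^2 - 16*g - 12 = (g - 6)*(g + 1)*(g + 2)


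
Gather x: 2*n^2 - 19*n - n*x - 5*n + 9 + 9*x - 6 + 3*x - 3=2*n^2 - 24*n + x*(12 - n)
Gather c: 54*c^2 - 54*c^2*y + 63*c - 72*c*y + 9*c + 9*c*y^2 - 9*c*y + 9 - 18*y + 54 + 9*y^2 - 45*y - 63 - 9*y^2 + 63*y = c^2*(54 - 54*y) + c*(9*y^2 - 81*y + 72)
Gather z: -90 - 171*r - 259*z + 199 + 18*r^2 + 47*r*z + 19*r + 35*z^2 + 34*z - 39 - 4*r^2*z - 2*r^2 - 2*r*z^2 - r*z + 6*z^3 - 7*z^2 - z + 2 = 16*r^2 - 152*r + 6*z^3 + z^2*(28 - 2*r) + z*(-4*r^2 + 46*r - 226) + 72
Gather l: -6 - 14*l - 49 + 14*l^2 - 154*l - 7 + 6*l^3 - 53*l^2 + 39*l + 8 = 6*l^3 - 39*l^2 - 129*l - 54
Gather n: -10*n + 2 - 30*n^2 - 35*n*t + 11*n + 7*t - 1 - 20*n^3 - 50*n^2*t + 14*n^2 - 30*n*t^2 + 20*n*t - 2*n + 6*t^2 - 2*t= -20*n^3 + n^2*(-50*t - 16) + n*(-30*t^2 - 15*t - 1) + 6*t^2 + 5*t + 1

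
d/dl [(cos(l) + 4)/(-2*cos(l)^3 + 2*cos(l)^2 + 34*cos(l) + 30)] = (13*cos(l) - 11*cos(2*l) - cos(3*l) + 95)*sin(l)/(4*(-cos(l)^3 + cos(l)^2 + 17*cos(l) + 15)^2)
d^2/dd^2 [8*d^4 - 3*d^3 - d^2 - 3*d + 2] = 96*d^2 - 18*d - 2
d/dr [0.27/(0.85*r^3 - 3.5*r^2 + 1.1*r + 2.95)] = (-0.6885*r^2 + 1.89*r - 0.297)/(0.85*r^3 - 3.5*r^2 + 1.1*r + 2.95)^2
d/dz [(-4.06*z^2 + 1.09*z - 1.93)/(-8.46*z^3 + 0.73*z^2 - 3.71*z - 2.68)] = (-34.3476*z^4 + 18.4428*z^3 - 34.7165*z^2 + 24.5794*z - 10.0815)/(71.5716*z^6 - 12.3516*z^5 + 63.3061*z^4 + 39.929*z^3 + 9.8513*z^2 + 19.8856*z + 7.1824)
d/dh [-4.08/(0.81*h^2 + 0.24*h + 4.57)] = (6.6096*h + 0.9792)/(0.81*h^2 + 0.24*h + 4.57)^2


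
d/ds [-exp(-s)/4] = exp(-s)/4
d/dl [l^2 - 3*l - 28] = 2*l - 3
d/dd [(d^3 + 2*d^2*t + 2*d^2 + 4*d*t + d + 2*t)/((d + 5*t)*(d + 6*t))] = (d^4 + 22*d^3*t + 112*d^2*t^2 + 18*d^2*t - d^2 + 120*d*t^3 + 120*d*t^2 - 4*d*t + 120*t^3 + 8*t^2)/(d^4 + 22*d^3*t + 181*d^2*t^2 + 660*d*t^3 + 900*t^4)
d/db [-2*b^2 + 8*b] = 8 - 4*b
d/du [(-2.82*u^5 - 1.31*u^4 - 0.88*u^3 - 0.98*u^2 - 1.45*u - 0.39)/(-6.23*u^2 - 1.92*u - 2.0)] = (52.7058*u^6 + 37.9802*u^5 + 41.228*u^4 + 13.8592*u^3 - 1.8719*u^2 - 0.939400000000001*u + 2.1512)/(38.8129*u^4 + 23.9232*u^3 + 28.6064*u^2 + 7.68*u + 4.0)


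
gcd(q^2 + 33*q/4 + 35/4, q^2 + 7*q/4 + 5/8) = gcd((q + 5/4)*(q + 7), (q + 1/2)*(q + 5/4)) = q + 5/4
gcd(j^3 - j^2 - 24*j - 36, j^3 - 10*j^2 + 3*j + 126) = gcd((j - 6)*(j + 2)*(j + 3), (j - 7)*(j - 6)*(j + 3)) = j^2 - 3*j - 18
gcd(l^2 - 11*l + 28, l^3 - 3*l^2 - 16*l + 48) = l - 4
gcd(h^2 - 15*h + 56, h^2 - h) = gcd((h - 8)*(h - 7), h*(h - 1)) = 1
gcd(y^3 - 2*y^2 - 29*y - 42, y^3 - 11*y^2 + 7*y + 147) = y^2 - 4*y - 21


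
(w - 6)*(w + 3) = w^2 - 3*w - 18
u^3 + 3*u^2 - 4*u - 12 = (u - 2)*(u + 2)*(u + 3)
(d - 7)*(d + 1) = d^2 - 6*d - 7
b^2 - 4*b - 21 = (b - 7)*(b + 3)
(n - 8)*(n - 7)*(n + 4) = n^3 - 11*n^2 - 4*n + 224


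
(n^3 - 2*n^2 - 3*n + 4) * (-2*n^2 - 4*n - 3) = -2*n^5 + 11*n^3 + 10*n^2 - 7*n - 12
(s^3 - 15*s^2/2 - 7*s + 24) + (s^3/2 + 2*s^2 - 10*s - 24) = 3*s^3/2 - 11*s^2/2 - 17*s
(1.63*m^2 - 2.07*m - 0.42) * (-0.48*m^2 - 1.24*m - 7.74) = -0.7824*m^4 - 1.0276*m^3 - 9.8478*m^2 + 16.5426*m + 3.2508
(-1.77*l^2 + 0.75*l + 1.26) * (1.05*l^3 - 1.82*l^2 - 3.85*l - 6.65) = -1.8585*l^5 + 4.0089*l^4 + 6.7725*l^3 + 6.5898*l^2 - 9.8385*l - 8.379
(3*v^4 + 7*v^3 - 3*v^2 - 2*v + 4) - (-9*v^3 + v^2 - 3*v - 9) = 3*v^4 + 16*v^3 - 4*v^2 + v + 13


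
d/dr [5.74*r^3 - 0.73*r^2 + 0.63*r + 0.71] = 17.22*r^2 - 1.46*r + 0.63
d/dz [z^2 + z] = 2*z + 1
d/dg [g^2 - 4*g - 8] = 2*g - 4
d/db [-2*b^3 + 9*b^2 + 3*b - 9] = -6*b^2 + 18*b + 3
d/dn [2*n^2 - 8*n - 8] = 4*n - 8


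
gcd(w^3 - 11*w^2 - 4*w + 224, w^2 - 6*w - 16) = w - 8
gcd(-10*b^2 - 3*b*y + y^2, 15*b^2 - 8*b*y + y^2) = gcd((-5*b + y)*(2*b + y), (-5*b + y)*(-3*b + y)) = -5*b + y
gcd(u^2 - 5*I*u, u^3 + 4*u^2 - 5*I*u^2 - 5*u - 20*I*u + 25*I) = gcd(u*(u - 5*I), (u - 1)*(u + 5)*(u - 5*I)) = u - 5*I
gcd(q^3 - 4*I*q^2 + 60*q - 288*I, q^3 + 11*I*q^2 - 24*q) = q + 8*I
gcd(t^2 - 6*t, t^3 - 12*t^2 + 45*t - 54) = t - 6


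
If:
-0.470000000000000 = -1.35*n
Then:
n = 0.35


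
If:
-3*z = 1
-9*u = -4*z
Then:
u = -4/27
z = -1/3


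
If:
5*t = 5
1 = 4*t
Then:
No Solution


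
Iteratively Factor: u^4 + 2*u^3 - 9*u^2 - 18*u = (u)*(u^3 + 2*u^2 - 9*u - 18) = u*(u + 2)*(u^2 - 9) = u*(u - 3)*(u + 2)*(u + 3)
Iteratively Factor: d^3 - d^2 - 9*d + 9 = (d + 3)*(d^2 - 4*d + 3) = (d - 1)*(d + 3)*(d - 3)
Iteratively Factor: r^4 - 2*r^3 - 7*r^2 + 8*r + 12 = (r + 2)*(r^3 - 4*r^2 + r + 6) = (r - 2)*(r + 2)*(r^2 - 2*r - 3) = (r - 3)*(r - 2)*(r + 2)*(r + 1)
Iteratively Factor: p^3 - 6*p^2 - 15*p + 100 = (p - 5)*(p^2 - p - 20) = (p - 5)^2*(p + 4)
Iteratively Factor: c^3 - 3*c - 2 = (c + 1)*(c^2 - c - 2) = (c - 2)*(c + 1)*(c + 1)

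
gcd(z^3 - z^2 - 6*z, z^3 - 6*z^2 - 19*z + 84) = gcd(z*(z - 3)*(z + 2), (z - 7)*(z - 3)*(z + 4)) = z - 3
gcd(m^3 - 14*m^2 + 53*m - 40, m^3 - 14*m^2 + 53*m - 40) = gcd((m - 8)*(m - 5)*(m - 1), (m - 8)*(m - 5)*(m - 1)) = m^3 - 14*m^2 + 53*m - 40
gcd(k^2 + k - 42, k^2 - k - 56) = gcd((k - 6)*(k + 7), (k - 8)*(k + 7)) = k + 7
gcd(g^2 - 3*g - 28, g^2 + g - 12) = g + 4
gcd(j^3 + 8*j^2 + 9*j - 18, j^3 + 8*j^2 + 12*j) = j + 6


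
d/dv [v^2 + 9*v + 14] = 2*v + 9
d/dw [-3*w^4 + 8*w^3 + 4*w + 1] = -12*w^3 + 24*w^2 + 4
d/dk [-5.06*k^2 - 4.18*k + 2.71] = -10.12*k - 4.18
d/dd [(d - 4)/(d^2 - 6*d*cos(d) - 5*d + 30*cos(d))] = (-6*d^2*sin(d) - d^2 + 54*d*sin(d) + 8*d - 120*sin(d) + 6*cos(d) - 20)/((d - 5)^2*(d - 6*cos(d))^2)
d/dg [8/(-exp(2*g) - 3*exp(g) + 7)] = (16*exp(g) + 24)*exp(g)/(exp(2*g) + 3*exp(g) - 7)^2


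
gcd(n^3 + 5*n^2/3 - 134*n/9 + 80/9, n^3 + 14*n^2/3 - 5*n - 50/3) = n + 5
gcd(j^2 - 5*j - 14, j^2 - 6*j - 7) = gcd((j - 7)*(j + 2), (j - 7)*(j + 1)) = j - 7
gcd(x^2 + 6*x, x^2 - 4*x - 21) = 1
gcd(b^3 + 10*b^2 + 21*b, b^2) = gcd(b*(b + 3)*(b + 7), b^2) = b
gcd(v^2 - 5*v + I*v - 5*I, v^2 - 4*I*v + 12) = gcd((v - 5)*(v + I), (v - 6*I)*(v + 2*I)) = 1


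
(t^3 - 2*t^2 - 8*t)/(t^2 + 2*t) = t - 4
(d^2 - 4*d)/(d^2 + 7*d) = (d - 4)/(d + 7)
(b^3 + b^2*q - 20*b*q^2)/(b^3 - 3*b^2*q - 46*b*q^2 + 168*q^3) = b*(-b - 5*q)/(-b^2 - b*q + 42*q^2)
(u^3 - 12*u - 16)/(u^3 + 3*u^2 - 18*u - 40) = (u + 2)/(u + 5)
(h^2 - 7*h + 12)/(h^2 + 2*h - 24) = (h - 3)/(h + 6)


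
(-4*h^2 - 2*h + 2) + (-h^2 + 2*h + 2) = 4 - 5*h^2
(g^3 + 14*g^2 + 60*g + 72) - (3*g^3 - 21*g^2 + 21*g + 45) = -2*g^3 + 35*g^2 + 39*g + 27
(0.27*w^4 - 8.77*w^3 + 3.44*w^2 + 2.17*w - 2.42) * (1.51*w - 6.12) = 0.4077*w^5 - 14.8951*w^4 + 58.8668*w^3 - 17.7761*w^2 - 16.9346*w + 14.8104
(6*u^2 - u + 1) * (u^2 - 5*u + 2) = 6*u^4 - 31*u^3 + 18*u^2 - 7*u + 2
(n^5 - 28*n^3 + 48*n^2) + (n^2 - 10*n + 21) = n^5 - 28*n^3 + 49*n^2 - 10*n + 21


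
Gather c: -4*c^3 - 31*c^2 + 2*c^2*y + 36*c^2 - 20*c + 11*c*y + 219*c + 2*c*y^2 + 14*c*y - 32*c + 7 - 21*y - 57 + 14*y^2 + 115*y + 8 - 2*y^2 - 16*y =-4*c^3 + c^2*(2*y + 5) + c*(2*y^2 + 25*y + 167) + 12*y^2 + 78*y - 42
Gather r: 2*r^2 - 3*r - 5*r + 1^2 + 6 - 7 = 2*r^2 - 8*r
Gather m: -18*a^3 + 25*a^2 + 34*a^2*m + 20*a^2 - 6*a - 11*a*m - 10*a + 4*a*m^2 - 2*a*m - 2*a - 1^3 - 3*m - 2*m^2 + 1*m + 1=-18*a^3 + 45*a^2 - 18*a + m^2*(4*a - 2) + m*(34*a^2 - 13*a - 2)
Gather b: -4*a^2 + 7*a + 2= -4*a^2 + 7*a + 2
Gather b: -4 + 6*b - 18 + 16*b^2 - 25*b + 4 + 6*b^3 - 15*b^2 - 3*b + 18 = 6*b^3 + b^2 - 22*b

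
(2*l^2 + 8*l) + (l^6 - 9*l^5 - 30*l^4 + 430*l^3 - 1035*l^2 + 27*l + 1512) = l^6 - 9*l^5 - 30*l^4 + 430*l^3 - 1033*l^2 + 35*l + 1512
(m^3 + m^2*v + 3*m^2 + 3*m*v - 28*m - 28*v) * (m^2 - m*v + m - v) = m^5 + 4*m^4 - m^3*v^2 - 25*m^3 - 4*m^2*v^2 - 28*m^2 + 25*m*v^2 + 28*v^2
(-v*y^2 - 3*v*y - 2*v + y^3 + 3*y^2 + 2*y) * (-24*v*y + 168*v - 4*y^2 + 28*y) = 24*v^2*y^3 - 96*v^2*y^2 - 456*v^2*y - 336*v^2 - 20*v*y^4 + 80*v*y^3 + 380*v*y^2 + 280*v*y - 4*y^5 + 16*y^4 + 76*y^3 + 56*y^2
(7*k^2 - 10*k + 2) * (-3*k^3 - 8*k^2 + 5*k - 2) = -21*k^5 - 26*k^4 + 109*k^3 - 80*k^2 + 30*k - 4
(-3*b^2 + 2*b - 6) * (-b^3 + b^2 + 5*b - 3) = 3*b^5 - 5*b^4 - 7*b^3 + 13*b^2 - 36*b + 18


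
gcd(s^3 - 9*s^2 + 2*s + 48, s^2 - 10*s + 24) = 1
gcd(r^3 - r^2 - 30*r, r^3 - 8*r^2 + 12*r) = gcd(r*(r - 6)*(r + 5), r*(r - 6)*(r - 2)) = r^2 - 6*r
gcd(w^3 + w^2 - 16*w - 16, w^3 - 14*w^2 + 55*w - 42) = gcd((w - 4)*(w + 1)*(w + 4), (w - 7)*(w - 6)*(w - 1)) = 1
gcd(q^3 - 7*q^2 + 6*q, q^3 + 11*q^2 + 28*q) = q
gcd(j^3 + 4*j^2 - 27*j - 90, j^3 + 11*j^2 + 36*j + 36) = j^2 + 9*j + 18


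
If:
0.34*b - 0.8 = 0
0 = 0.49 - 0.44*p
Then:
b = 2.35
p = 1.11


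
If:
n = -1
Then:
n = -1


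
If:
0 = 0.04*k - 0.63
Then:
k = 15.75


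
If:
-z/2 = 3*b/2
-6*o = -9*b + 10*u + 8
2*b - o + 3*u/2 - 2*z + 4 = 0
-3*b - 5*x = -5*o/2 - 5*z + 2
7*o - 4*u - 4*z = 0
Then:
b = -648/2077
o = -128/2077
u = -2168/2077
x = 1438/2077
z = 1944/2077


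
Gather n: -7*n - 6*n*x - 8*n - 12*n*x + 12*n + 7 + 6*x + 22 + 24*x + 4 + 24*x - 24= n*(-18*x - 3) + 54*x + 9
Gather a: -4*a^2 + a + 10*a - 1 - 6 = -4*a^2 + 11*a - 7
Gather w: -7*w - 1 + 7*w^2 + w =7*w^2 - 6*w - 1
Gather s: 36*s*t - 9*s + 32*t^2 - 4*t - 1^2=s*(36*t - 9) + 32*t^2 - 4*t - 1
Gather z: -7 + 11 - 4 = 0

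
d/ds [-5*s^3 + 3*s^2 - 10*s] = -15*s^2 + 6*s - 10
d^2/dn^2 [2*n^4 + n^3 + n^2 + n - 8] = 24*n^2 + 6*n + 2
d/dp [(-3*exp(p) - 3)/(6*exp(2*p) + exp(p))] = 3*(6*exp(2*p) + 12*exp(p) + 1)*exp(-p)/(36*exp(2*p) + 12*exp(p) + 1)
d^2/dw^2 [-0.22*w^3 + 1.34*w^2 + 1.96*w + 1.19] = 2.68 - 1.32*w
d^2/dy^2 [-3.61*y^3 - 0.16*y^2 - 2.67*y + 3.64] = -21.66*y - 0.32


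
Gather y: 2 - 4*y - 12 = -4*y - 10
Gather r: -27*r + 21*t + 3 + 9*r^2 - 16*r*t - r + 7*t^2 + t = 9*r^2 + r*(-16*t - 28) + 7*t^2 + 22*t + 3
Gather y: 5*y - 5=5*y - 5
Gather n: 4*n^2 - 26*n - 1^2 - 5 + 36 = 4*n^2 - 26*n + 30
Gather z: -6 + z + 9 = z + 3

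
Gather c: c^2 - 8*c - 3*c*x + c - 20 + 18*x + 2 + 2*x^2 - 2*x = c^2 + c*(-3*x - 7) + 2*x^2 + 16*x - 18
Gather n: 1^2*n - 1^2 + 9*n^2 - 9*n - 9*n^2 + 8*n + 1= 0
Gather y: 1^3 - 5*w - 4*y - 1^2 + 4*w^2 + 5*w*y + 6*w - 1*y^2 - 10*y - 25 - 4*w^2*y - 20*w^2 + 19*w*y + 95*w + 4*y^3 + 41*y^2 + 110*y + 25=-16*w^2 + 96*w + 4*y^3 + 40*y^2 + y*(-4*w^2 + 24*w + 96)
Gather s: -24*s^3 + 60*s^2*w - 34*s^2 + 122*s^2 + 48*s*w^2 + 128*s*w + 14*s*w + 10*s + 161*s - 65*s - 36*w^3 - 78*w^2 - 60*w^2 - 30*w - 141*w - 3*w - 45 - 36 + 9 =-24*s^3 + s^2*(60*w + 88) + s*(48*w^2 + 142*w + 106) - 36*w^3 - 138*w^2 - 174*w - 72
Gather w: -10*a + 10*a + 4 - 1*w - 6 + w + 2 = 0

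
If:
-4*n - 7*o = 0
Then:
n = -7*o/4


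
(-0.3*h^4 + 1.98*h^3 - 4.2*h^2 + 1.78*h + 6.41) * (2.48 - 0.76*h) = 0.228*h^5 - 2.2488*h^4 + 8.1024*h^3 - 11.7688*h^2 - 0.4572*h + 15.8968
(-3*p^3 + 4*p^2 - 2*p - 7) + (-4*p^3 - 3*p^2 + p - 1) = -7*p^3 + p^2 - p - 8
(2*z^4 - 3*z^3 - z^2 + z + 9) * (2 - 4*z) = -8*z^5 + 16*z^4 - 2*z^3 - 6*z^2 - 34*z + 18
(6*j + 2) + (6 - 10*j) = 8 - 4*j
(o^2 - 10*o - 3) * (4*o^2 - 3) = 4*o^4 - 40*o^3 - 15*o^2 + 30*o + 9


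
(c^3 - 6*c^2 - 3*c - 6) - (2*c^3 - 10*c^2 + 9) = -c^3 + 4*c^2 - 3*c - 15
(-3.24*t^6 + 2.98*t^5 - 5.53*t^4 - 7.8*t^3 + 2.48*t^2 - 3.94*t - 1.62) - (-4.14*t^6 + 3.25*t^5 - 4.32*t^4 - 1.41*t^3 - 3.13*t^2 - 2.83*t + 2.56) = 0.899999999999999*t^6 - 0.27*t^5 - 1.21*t^4 - 6.39*t^3 + 5.61*t^2 - 1.11*t - 4.18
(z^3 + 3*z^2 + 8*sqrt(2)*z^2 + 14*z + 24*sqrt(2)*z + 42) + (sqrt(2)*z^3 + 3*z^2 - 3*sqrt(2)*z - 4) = z^3 + sqrt(2)*z^3 + 6*z^2 + 8*sqrt(2)*z^2 + 14*z + 21*sqrt(2)*z + 38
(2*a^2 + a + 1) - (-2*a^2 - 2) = 4*a^2 + a + 3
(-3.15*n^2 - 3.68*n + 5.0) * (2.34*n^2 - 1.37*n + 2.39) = -7.371*n^4 - 4.2957*n^3 + 9.2131*n^2 - 15.6452*n + 11.95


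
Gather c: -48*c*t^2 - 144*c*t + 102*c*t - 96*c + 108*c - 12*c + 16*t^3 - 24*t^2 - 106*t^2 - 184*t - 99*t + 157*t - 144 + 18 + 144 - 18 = c*(-48*t^2 - 42*t) + 16*t^3 - 130*t^2 - 126*t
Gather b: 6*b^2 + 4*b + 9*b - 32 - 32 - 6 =6*b^2 + 13*b - 70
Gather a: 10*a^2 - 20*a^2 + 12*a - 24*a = -10*a^2 - 12*a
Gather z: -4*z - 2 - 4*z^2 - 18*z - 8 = -4*z^2 - 22*z - 10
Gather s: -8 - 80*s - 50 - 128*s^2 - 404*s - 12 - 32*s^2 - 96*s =-160*s^2 - 580*s - 70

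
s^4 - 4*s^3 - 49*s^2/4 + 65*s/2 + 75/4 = (s - 5)*(s - 5/2)*(s + 1/2)*(s + 3)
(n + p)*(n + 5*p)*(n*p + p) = n^3*p + 6*n^2*p^2 + n^2*p + 5*n*p^3 + 6*n*p^2 + 5*p^3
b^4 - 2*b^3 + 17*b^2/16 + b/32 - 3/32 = (b - 1)*(b - 3/4)*(b - 1/2)*(b + 1/4)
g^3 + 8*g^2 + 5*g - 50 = (g - 2)*(g + 5)^2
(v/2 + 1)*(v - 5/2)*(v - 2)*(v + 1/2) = v^4/2 - v^3 - 21*v^2/8 + 4*v + 5/2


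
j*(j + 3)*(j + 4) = j^3 + 7*j^2 + 12*j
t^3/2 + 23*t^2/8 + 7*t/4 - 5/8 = (t/2 + 1/2)*(t - 1/4)*(t + 5)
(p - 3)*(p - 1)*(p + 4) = p^3 - 13*p + 12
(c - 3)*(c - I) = c^2 - 3*c - I*c + 3*I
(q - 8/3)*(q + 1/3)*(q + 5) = q^3 + 8*q^2/3 - 113*q/9 - 40/9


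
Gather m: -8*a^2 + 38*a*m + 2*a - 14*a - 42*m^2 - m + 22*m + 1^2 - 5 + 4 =-8*a^2 - 12*a - 42*m^2 + m*(38*a + 21)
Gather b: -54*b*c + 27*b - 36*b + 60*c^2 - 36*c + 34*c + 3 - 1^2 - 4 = b*(-54*c - 9) + 60*c^2 - 2*c - 2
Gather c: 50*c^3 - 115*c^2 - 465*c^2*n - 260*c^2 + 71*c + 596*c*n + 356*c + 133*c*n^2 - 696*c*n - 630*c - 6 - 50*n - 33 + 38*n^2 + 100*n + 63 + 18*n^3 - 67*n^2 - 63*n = 50*c^3 + c^2*(-465*n - 375) + c*(133*n^2 - 100*n - 203) + 18*n^3 - 29*n^2 - 13*n + 24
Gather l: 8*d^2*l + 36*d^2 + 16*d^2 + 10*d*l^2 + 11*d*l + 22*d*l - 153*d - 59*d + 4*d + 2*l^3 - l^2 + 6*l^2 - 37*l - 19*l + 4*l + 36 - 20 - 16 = 52*d^2 - 208*d + 2*l^3 + l^2*(10*d + 5) + l*(8*d^2 + 33*d - 52)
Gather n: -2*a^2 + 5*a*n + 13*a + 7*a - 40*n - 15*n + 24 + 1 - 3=-2*a^2 + 20*a + n*(5*a - 55) + 22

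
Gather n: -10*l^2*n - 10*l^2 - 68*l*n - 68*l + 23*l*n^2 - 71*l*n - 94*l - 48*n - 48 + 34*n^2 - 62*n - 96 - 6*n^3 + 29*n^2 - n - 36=-10*l^2 - 162*l - 6*n^3 + n^2*(23*l + 63) + n*(-10*l^2 - 139*l - 111) - 180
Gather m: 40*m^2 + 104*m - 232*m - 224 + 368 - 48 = 40*m^2 - 128*m + 96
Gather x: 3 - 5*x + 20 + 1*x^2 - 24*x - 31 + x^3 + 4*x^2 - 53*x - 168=x^3 + 5*x^2 - 82*x - 176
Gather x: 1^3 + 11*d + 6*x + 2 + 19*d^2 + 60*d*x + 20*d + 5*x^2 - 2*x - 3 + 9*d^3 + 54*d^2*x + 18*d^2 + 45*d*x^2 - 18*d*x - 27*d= 9*d^3 + 37*d^2 + 4*d + x^2*(45*d + 5) + x*(54*d^2 + 42*d + 4)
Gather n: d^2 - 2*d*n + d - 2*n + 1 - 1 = d^2 + d + n*(-2*d - 2)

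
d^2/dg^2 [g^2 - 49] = 2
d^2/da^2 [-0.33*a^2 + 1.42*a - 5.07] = -0.660000000000000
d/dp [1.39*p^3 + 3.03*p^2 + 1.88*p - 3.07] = 4.17*p^2 + 6.06*p + 1.88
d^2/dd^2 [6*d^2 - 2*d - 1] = 12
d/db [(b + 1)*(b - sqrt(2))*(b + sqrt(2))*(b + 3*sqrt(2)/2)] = 4*b^3 + 3*b^2 + 9*sqrt(2)*b^2/2 - 4*b + 3*sqrt(2)*b - 3*sqrt(2) - 2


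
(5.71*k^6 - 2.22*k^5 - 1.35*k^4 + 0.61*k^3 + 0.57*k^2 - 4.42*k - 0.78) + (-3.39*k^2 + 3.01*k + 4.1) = 5.71*k^6 - 2.22*k^5 - 1.35*k^4 + 0.61*k^3 - 2.82*k^2 - 1.41*k + 3.32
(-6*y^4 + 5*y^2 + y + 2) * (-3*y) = 18*y^5 - 15*y^3 - 3*y^2 - 6*y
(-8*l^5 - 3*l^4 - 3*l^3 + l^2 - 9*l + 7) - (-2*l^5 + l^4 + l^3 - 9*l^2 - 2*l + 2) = -6*l^5 - 4*l^4 - 4*l^3 + 10*l^2 - 7*l + 5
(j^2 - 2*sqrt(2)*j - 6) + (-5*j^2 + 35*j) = -4*j^2 - 2*sqrt(2)*j + 35*j - 6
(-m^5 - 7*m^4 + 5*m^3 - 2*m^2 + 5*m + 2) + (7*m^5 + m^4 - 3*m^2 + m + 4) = 6*m^5 - 6*m^4 + 5*m^3 - 5*m^2 + 6*m + 6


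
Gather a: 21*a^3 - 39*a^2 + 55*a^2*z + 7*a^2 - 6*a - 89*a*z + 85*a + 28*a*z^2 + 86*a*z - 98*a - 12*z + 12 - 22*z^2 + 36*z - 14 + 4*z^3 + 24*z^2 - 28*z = 21*a^3 + a^2*(55*z - 32) + a*(28*z^2 - 3*z - 19) + 4*z^3 + 2*z^2 - 4*z - 2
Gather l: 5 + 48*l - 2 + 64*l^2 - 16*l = 64*l^2 + 32*l + 3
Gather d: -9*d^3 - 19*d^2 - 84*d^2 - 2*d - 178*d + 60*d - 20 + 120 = -9*d^3 - 103*d^2 - 120*d + 100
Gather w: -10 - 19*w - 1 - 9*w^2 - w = -9*w^2 - 20*w - 11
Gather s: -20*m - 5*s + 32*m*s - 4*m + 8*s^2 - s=-24*m + 8*s^2 + s*(32*m - 6)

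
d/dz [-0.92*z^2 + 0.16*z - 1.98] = 0.16 - 1.84*z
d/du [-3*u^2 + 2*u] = 2 - 6*u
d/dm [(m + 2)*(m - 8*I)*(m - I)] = 3*m^2 + m*(4 - 18*I) - 8 - 18*I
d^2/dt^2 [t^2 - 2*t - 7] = 2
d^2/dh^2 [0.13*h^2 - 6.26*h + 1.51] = 0.260000000000000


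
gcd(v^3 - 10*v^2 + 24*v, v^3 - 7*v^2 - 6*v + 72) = v^2 - 10*v + 24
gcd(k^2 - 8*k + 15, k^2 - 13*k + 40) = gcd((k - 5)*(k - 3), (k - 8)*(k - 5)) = k - 5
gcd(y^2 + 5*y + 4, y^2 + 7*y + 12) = y + 4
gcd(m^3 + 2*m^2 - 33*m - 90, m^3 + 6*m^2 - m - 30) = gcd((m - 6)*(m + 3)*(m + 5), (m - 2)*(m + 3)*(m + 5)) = m^2 + 8*m + 15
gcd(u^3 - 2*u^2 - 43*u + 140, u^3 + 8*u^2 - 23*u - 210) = u^2 + 2*u - 35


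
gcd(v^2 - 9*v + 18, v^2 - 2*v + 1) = 1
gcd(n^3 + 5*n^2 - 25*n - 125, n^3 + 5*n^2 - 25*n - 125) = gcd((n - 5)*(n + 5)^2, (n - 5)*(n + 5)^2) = n^3 + 5*n^2 - 25*n - 125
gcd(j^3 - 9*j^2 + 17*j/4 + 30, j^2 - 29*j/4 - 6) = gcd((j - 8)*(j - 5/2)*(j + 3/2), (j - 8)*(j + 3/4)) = j - 8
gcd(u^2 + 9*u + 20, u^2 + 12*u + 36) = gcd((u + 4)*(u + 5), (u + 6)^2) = 1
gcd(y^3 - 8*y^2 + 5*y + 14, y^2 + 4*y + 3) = y + 1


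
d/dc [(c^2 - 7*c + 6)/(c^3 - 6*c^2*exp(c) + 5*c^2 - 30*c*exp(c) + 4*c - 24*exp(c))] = ((2*c - 7)*(c^3 - 6*c^2*exp(c) + 5*c^2 - 30*c*exp(c) + 4*c - 24*exp(c)) + (c^2 - 7*c + 6)*(6*c^2*exp(c) - 3*c^2 + 42*c*exp(c) - 10*c + 54*exp(c) - 4))/(c^3 - 6*c^2*exp(c) + 5*c^2 - 30*c*exp(c) + 4*c - 24*exp(c))^2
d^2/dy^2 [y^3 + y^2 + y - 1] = 6*y + 2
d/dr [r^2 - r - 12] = 2*r - 1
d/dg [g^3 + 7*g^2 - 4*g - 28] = 3*g^2 + 14*g - 4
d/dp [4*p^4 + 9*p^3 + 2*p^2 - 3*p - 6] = 16*p^3 + 27*p^2 + 4*p - 3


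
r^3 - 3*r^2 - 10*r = r*(r - 5)*(r + 2)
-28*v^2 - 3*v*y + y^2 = (-7*v + y)*(4*v + y)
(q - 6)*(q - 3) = q^2 - 9*q + 18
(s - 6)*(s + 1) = s^2 - 5*s - 6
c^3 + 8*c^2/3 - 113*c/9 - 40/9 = (c - 8/3)*(c + 1/3)*(c + 5)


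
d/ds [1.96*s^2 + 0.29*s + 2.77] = 3.92*s + 0.29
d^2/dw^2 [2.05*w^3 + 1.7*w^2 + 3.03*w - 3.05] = 12.3*w + 3.4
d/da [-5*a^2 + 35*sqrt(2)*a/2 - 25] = -10*a + 35*sqrt(2)/2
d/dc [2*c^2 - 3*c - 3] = 4*c - 3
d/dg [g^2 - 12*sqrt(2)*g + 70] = 2*g - 12*sqrt(2)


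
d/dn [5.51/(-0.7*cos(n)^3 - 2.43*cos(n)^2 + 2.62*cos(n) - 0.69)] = (-11.571*cos(n)^2 - 26.7786*cos(n) + 14.4362)*sin(n)/(0.7*cos(n)^3 + 2.43*cos(n)^2 - 2.62*cos(n) + 0.69)^2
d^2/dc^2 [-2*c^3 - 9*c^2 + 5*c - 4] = -12*c - 18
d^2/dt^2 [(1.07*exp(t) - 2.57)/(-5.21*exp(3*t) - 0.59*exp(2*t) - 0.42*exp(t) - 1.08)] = (-116.176748*exp(6*t) + 617.975814*exp(5*t) + 95.892182*exp(4*t) + 93.35975*exp(3*t) - 124.146522*exp(2*t) - 5.611716*exp(t) - 2.4138)*exp(t)/(141.420761*exp(9*t) + 48.045057*exp(8*t) + 39.642369*exp(7*t) + 95.898491*exp(6*t) + 23.11461*exp(5*t) + 15.619608*exp(4*t) + 19.910664*exp(3*t) + 2.636064*exp(2*t) + 1.469664*exp(t) + 1.259712)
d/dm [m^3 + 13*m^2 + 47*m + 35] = 3*m^2 + 26*m + 47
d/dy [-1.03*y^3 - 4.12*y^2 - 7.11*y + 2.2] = -3.09*y^2 - 8.24*y - 7.11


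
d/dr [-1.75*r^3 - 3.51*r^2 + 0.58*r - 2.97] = -5.25*r^2 - 7.02*r + 0.58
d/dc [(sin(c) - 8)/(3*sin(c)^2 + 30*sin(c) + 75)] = (21 - sin(c))*cos(c)/(3*(sin(c) + 5)^3)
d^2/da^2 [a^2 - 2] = 2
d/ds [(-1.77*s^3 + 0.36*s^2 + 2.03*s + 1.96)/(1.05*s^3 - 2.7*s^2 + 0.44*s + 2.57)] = (4.401*s^4 - 5.8206*s^3 - 14.1813*s^2 + 12.4344*s + 4.3547)/(1.1025*s^6 - 5.67*s^5 + 8.214*s^4 + 3.021*s^3 - 13.6844*s^2 + 2.2616*s + 6.6049)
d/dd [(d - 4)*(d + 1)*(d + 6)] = 3*d^2 + 6*d - 22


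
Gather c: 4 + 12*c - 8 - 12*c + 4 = 0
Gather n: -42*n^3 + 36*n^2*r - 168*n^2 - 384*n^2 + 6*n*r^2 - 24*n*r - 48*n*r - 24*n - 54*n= -42*n^3 + n^2*(36*r - 552) + n*(6*r^2 - 72*r - 78)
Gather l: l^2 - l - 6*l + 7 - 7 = l^2 - 7*l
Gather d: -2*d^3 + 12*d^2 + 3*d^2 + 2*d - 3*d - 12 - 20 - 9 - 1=-2*d^3 + 15*d^2 - d - 42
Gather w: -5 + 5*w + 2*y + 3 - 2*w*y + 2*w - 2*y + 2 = w*(7 - 2*y)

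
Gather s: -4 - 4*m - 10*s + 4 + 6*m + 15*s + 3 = 2*m + 5*s + 3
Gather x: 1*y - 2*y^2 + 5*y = -2*y^2 + 6*y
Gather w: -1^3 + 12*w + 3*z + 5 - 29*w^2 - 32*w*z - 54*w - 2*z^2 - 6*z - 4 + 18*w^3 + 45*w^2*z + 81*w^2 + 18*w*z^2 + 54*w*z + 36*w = 18*w^3 + w^2*(45*z + 52) + w*(18*z^2 + 22*z - 6) - 2*z^2 - 3*z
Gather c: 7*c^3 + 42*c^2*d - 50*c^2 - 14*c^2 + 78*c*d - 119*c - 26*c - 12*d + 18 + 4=7*c^3 + c^2*(42*d - 64) + c*(78*d - 145) - 12*d + 22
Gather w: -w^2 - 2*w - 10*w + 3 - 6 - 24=-w^2 - 12*w - 27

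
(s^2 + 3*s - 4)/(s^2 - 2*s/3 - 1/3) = 3*(s + 4)/(3*s + 1)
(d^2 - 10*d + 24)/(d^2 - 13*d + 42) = (d - 4)/(d - 7)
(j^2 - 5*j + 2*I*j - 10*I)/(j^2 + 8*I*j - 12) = (j - 5)/(j + 6*I)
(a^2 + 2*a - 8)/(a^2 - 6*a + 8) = (a + 4)/(a - 4)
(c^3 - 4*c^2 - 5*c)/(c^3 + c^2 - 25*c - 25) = c/(c + 5)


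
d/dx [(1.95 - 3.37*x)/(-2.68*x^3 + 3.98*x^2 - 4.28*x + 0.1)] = (-18.0632*x^3 + 29.0906*x^2 - 15.522*x + 8.009)/(7.1824*x^6 - 21.3328*x^5 + 38.7812*x^4 - 34.6048*x^3 + 19.1144*x^2 - 0.856*x + 0.01)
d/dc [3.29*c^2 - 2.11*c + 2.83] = 6.58*c - 2.11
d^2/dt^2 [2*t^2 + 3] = 4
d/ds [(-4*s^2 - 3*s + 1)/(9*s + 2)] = (-36*s^2 - 16*s - 15)/(81*s^2 + 36*s + 4)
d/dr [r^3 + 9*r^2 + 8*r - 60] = 3*r^2 + 18*r + 8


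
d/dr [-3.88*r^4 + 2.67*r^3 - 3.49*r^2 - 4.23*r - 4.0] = -15.52*r^3 + 8.01*r^2 - 6.98*r - 4.23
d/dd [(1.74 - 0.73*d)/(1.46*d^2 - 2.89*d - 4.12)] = (1.0658*d^2 - 5.0808*d + 8.0362)/(2.1316*d^4 - 8.4388*d^3 - 3.6783*d^2 + 23.8136*d + 16.9744)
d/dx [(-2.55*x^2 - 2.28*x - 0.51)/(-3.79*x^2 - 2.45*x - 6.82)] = (-2.3937*x^2 + 30.9162*x + 14.3001)/(14.3641*x^4 + 18.571*x^3 + 57.6981*x^2 + 33.418*x + 46.5124)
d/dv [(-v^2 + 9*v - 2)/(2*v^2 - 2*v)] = (-4*v^2 + 2*v - 1)/(v^2*(v^2 - 2*v + 1))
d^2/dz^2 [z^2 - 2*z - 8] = 2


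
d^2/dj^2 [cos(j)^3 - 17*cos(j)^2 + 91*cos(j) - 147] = -367*cos(j)/4 + 34*cos(2*j) - 9*cos(3*j)/4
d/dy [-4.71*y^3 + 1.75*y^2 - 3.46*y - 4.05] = -14.13*y^2 + 3.5*y - 3.46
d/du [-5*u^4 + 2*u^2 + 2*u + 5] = -20*u^3 + 4*u + 2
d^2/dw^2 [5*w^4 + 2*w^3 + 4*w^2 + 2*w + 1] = 60*w^2 + 12*w + 8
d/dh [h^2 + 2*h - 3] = 2*h + 2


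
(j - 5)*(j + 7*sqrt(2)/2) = j^2 - 5*j + 7*sqrt(2)*j/2 - 35*sqrt(2)/2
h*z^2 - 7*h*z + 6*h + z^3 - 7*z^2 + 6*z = (h + z)*(z - 6)*(z - 1)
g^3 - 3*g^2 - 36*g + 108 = (g - 6)*(g - 3)*(g + 6)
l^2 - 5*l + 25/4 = (l - 5/2)^2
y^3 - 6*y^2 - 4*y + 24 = (y - 6)*(y - 2)*(y + 2)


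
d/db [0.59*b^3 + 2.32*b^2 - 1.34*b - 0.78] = 1.77*b^2 + 4.64*b - 1.34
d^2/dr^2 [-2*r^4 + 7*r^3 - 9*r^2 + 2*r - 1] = -24*r^2 + 42*r - 18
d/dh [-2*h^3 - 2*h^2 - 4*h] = -6*h^2 - 4*h - 4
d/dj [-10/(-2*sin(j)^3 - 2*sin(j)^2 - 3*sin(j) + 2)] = 10*(-4*sin(j) + 3*cos(2*j) - 6)*cos(j)/(2*sin(j)^3 + 2*sin(j)^2 + 3*sin(j) - 2)^2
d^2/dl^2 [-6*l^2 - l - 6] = -12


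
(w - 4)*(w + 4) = w^2 - 16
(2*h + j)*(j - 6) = 2*h*j - 12*h + j^2 - 6*j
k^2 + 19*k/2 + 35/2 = (k + 5/2)*(k + 7)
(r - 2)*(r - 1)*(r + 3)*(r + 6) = r^4 + 6*r^3 - 7*r^2 - 36*r + 36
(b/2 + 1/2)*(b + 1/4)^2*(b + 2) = b^4/2 + 7*b^3/4 + 57*b^2/32 + 19*b/32 + 1/16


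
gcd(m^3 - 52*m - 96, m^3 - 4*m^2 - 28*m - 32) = m^2 - 6*m - 16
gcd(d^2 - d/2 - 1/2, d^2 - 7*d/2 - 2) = d + 1/2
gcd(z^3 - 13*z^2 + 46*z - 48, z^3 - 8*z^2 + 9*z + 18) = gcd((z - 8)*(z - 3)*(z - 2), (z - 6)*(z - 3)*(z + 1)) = z - 3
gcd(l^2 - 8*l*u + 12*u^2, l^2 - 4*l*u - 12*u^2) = -l + 6*u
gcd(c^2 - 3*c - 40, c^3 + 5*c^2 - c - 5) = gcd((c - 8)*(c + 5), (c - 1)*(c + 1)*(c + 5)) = c + 5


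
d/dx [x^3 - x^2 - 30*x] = 3*x^2 - 2*x - 30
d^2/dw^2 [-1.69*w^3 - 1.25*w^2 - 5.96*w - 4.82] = -10.14*w - 2.5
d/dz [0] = 0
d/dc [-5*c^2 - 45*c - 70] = -10*c - 45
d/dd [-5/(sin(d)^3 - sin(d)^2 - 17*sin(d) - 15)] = 5*(3*sin(d)^2 - 2*sin(d) - 17)*cos(d)/(-sin(d)^3 + sin(d)^2 + 17*sin(d) + 15)^2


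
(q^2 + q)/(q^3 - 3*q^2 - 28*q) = (q + 1)/(q^2 - 3*q - 28)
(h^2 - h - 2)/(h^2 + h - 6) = (h + 1)/(h + 3)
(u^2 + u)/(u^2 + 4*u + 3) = u/(u + 3)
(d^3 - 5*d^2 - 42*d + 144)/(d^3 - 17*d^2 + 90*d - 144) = (d + 6)/(d - 6)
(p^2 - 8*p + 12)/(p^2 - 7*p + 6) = (p - 2)/(p - 1)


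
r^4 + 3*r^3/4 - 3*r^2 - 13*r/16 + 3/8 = (r - 3/2)*(r - 1/4)*(r + 1/2)*(r + 2)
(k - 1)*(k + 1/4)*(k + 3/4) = k^3 - 13*k/16 - 3/16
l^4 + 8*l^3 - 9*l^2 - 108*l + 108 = (l - 3)*(l - 1)*(l + 6)^2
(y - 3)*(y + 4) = y^2 + y - 12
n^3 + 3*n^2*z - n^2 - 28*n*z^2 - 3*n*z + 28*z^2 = (n - 1)*(n - 4*z)*(n + 7*z)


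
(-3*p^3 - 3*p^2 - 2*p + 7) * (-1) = 3*p^3 + 3*p^2 + 2*p - 7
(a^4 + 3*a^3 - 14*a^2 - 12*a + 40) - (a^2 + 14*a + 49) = a^4 + 3*a^3 - 15*a^2 - 26*a - 9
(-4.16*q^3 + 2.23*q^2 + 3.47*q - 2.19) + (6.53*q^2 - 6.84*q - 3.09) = -4.16*q^3 + 8.76*q^2 - 3.37*q - 5.28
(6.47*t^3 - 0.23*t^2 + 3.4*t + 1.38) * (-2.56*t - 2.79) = -16.5632*t^4 - 17.4625*t^3 - 8.0623*t^2 - 13.0188*t - 3.8502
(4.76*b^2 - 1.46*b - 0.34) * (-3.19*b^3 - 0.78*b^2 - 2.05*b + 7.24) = -15.1844*b^5 + 0.9446*b^4 - 7.5346*b^3 + 37.7206*b^2 - 9.8734*b - 2.4616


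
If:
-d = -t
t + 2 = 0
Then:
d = -2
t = -2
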